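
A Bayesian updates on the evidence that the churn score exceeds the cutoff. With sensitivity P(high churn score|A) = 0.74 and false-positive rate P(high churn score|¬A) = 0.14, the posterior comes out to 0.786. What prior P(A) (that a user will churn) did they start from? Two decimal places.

Bayes' rule in odds form gives O(A|E) = O(A)·[P(E|A)/P(E|¬A)], hence O(A) = O(A|E)/LR.
Posterior odds = 0.786/(1−0.786) = 3.6729. LR = 0.74/0.14 = 5.2857.
Prior odds = 3.6729/5.2857 = 0.6949, so P(A) = 0.6949/(1+0.6949) ≈ 0.41.

P(A) = 0.41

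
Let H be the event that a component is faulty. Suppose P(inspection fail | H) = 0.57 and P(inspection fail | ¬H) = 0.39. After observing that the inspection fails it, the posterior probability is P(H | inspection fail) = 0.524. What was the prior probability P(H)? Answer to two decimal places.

P(H) = 0.43

In odds form, posterior odds = prior odds × likelihood ratio, so prior odds = posterior odds ÷ LR.
Posterior odds = 0.524/(1−0.524) = 1.1008. LR = 0.57/0.39 = 1.4615.
Prior odds = 1.1008/1.4615 = 0.7532, so P(H) = 0.7532/(1+0.7532) ≈ 0.43.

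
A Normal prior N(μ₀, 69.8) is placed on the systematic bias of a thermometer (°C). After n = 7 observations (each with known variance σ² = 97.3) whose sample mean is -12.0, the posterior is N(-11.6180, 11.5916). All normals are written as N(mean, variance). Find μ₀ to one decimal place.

With known observation variance, the Normal–Normal posterior has precision τ_n = τ₀ + n/σ² and mean μ_n = (τ₀μ₀ + (n/σ²)x̄)/τ_n.
Here τ₀ = 1/69.8 = 0.014327 and τ_data = 7/97.3 = 0.071942, so τ_n = 0.086269.
Rearranging for μ₀: μ₀ = (μ_n·τ_n − τ_data·x̄)/τ₀ = (-11.6180·0.086269 − 0.071942·-12.0) / 0.014327 = -0.138969/0.014327 ≈ -9.7.

μ₀ = -9.7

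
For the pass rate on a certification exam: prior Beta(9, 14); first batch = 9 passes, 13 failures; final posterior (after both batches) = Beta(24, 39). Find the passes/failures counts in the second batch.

6 passes and 12 failures

Because Beta–binomial updating is additive in the counts, the combined data contributed (α_post−α_prior, β_post−β_prior) successes and failures.
Total across both batches: 24−9=15 passes, 39−14=25 failures.
Subtract the first batch: 15−9=6 passes and 25−13=12 failures.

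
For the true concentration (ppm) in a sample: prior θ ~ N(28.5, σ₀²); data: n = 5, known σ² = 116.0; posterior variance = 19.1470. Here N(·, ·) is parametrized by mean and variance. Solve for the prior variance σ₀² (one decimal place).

For the Normal–Normal model with known σ², precisions add: τ_n = τ₀ + n/σ².
So 1/σ₀² = 1/19.1470 − 5/116.0 = 0.052228 − 0.043103 = 0.009125.
Hence σ₀² = 1/0.009125 ≈ 109.6.

σ₀² = 109.6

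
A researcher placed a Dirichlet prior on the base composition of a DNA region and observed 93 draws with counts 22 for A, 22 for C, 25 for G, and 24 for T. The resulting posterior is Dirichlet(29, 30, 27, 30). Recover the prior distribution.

Dirichlet(7, 8, 2, 6)

For a Dirichlet(α) prior with multinomial counts c, the posterior is Dirichlet(α + c) componentwise.
Subtract each count from the matching posterior parameter: 29−22=7, 30−22=8, 27−25=2, 30−24=6.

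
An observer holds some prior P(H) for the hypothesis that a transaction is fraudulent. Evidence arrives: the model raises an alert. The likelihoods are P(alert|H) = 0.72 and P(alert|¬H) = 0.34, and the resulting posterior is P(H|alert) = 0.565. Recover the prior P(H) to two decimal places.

P(H) = 0.38

In odds form, posterior odds = prior odds × likelihood ratio, so prior odds = posterior odds ÷ LR.
Posterior odds = 0.565/(1−0.565) = 1.2989. LR = 0.72/0.34 = 2.1176.
Prior odds = 1.2989/2.1176 = 0.6134, so P(H) = 0.6134/(1+0.6134) ≈ 0.38.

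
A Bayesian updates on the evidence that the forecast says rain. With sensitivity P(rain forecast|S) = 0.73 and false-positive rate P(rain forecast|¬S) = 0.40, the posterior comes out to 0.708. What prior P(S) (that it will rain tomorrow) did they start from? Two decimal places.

P(S) = 0.57

In odds form, posterior odds = prior odds × likelihood ratio, so prior odds = posterior odds ÷ LR.
Posterior odds = 0.708/(1−0.708) = 2.4247. LR = 0.73/0.40 = 1.8250.
Prior odds = 2.4247/1.8250 = 1.3286, so P(S) = 1.3286/(1+1.3286) ≈ 0.57.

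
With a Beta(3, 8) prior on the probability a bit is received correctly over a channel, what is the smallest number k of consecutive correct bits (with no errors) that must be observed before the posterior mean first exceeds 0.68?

After k correct bits and 0 errors the posterior is Beta(3+k, 8), with mean (3+k)/(3+8+k).
Set (3+k)/(11+k) > 0.68 and solve: k > (0.68·11 − 3)/(1 − 0.68) = 14.000.
The smallest integer exceeding 14.000 is 15, and checking k=15: (18)/(26) = 0.6923 > 0.68.

k = 15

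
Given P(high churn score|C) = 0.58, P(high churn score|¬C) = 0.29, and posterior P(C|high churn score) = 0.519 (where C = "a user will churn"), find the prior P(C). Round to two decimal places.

In odds form, posterior odds = prior odds × likelihood ratio, so prior odds = posterior odds ÷ LR.
Posterior odds = 0.519/(1−0.519) = 1.0790. LR = 0.58/0.29 = 2.0000.
Prior odds = 1.0790/2.0000 = 0.5395, so P(C) = 0.5395/(1+0.5395) ≈ 0.35.

P(C) = 0.35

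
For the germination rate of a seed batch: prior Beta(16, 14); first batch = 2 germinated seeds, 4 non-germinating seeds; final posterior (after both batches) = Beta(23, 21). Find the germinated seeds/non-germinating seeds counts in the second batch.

Because Beta–binomial updating is additive in the counts, the combined data contributed (α_post−α_prior, β_post−β_prior) successes and failures.
Total across both batches: 23−16=7 germinated seeds, 21−14=7 non-germinating seeds.
Subtract the first batch: 7−2=5 germinated seeds and 7−4=3 non-germinating seeds.

5 germinated seeds and 3 non-germinating seeds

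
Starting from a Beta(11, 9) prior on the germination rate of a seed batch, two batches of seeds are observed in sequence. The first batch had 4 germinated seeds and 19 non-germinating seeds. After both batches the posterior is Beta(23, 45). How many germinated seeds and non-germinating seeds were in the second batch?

8 germinated seeds and 17 non-germinating seeds

Because Beta–binomial updating is additive in the counts, the combined data contributed (α_post−α_prior, β_post−β_prior) successes and failures.
Total across both batches: 23−11=12 germinated seeds, 45−9=36 non-germinating seeds.
Subtract the first batch: 12−4=8 germinated seeds and 36−19=17 non-germinating seeds.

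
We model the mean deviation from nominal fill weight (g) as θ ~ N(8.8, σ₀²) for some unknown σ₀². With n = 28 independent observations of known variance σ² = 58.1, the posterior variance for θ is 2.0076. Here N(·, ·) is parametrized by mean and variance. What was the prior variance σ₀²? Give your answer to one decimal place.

σ₀² = 61.8

Posterior precision equals prior precision plus data precision: 1/σ_n² = 1/σ₀² + n/σ².
So 1/σ₀² = 1/2.0076 − 28/58.1 = 0.498107 − 0.481928 = 0.016179.
Hence σ₀² = 1/0.016179 ≈ 61.8.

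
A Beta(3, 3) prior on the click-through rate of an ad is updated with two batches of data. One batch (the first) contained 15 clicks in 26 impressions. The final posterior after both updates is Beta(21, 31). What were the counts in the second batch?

Sequential conjugate updates are equivalent to a single update on the pooled data, so total successes = posterior α − prior α and total failures = posterior β − prior β.
Total across both batches: 21−3=18 clicks, 31−3=28 non-clicks.
Subtract the first batch: 18−15=3 clicks and 28−11=17 non-clicks.

3 clicks and 17 non-clicks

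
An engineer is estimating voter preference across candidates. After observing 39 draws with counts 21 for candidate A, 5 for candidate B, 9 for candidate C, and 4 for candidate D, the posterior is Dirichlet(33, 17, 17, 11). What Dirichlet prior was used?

Dirichlet(12, 12, 8, 7)

For a Dirichlet(α) prior with multinomial counts c, the posterior is Dirichlet(α + c) componentwise.
Subtract each count from the matching posterior parameter: 33−21=12, 17−5=12, 17−9=8, 11−4=7.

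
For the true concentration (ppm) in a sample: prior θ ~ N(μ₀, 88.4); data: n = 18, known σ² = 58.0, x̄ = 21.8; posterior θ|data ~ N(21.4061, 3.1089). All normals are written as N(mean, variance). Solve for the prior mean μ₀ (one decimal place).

The posterior mean is a precision-weighted average: μ_n = (τ₀μ₀ + τ_data·x̄)/(τ₀+τ_data), with τ₀=1/σ₀² and τ_data=n/σ².
Here τ₀ = 1/88.4 = 0.011312 and τ_data = 18/58.0 = 0.310345, so τ_n = 0.321657.
Rearranging for μ₀: μ₀ = (μ_n·τ_n − τ_data·x̄)/τ₀ = (21.4061·0.321657 − 0.310345·21.8) / 0.011312 = 0.119901/0.011312 ≈ 10.6.

μ₀ = 10.6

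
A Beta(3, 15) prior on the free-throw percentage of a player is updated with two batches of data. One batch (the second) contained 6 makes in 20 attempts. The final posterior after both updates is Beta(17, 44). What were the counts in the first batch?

8 makes and 15 misses

Sequential conjugate updates are equivalent to a single update on the pooled data, so total successes = posterior α − prior α and total failures = posterior β − prior β.
Total across both batches: 17−3=14 makes, 44−15=29 misses.
Subtract the second batch: 14−6=8 makes and 29−14=15 misses.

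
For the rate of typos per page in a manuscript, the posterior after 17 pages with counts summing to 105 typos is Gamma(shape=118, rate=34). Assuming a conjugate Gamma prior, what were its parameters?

A Gamma(α, β) prior (rate parametrization) on a Poisson rate with n observations summing to S gives posterior Gamma(α+S, β+n).
So α = 118 − 105 = 13 and β = 34 − 17 = 17.

Gamma(shape=13, rate=17)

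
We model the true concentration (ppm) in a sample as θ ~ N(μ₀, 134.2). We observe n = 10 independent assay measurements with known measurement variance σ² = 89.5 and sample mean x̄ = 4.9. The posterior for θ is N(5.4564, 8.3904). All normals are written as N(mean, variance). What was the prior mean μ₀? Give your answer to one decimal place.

μ₀ = 13.8

With known observation variance, the Normal–Normal posterior has precision τ_n = τ₀ + n/σ² and mean μ_n = (τ₀μ₀ + (n/σ²)x̄)/τ_n.
Here τ₀ = 1/134.2 = 0.007452 and τ_data = 10/89.5 = 0.111732, so τ_n = 0.119184.
Rearranging for μ₀: μ₀ = (μ_n·τ_n − τ_data·x̄)/τ₀ = (5.4564·0.119184 − 0.111732·4.9) / 0.007452 = 0.102829/0.007452 ≈ 13.8.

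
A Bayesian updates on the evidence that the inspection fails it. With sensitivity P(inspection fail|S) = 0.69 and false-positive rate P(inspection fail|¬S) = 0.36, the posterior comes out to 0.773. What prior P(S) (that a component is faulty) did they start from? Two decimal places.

In odds form, posterior odds = prior odds × likelihood ratio, so prior odds = posterior odds ÷ LR.
Posterior odds = 0.773/(1−0.773) = 3.4053. LR = 0.69/0.36 = 1.9167.
Prior odds = 3.4053/1.9167 = 1.7766, so P(S) = 1.7766/(1+1.7766) ≈ 0.64.

P(S) = 0.64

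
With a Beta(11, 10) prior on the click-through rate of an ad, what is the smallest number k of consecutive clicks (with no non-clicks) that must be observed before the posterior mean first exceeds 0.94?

After k clicks and 0 non-clicks the posterior is Beta(11+k, 10), with mean (11+k)/(11+10+k).
Set (11+k)/(21+k) > 0.94 and solve: k > (0.94·21 − 11)/(1 − 0.94) = 145.667.
The smallest integer exceeding 145.667 is 146, and checking k=146: (157)/(167) = 0.9401 > 0.94.

k = 146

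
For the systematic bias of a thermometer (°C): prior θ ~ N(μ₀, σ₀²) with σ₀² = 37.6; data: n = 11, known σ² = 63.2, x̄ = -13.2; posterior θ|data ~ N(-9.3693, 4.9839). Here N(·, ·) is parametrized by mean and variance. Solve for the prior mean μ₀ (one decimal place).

μ₀ = 15.7

The posterior mean is a precision-weighted average: μ_n = (τ₀μ₀ + τ_data·x̄)/(τ₀+τ_data), with τ₀=1/σ₀² and τ_data=n/σ².
Here τ₀ = 1/37.6 = 0.026596 and τ_data = 11/63.2 = 0.174051, so τ_n = 0.200647.
Rearranging for μ₀: μ₀ = (μ_n·τ_n − τ_data·x̄)/τ₀ = (-9.3693·0.200647 − 0.174051·-13.2) / 0.026596 = 0.417551/0.026596 ≈ 15.7.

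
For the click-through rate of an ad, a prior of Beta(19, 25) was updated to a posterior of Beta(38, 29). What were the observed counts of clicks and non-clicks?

Beta is conjugate to the binomial likelihood: posterior = Beta(a+s, b+f).
Match parameters: s=38−19=19, f=29−25=4.

19 clicks and 4 non-clicks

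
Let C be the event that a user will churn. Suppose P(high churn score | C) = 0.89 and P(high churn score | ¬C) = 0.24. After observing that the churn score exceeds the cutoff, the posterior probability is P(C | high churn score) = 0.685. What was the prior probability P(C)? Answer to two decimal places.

P(C) = 0.37

Bayes' rule in odds form gives O(C|E) = O(C)·[P(E|C)/P(E|¬C)], hence O(C) = O(C|E)/LR.
Posterior odds = 0.685/(1−0.685) = 2.1746. LR = 0.89/0.24 = 3.7083.
Prior odds = 2.1746/3.7083 = 0.5864, so P(C) = 0.5864/(1+0.5864) ≈ 0.37.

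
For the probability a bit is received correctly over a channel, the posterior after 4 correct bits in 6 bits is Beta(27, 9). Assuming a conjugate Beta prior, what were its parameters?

Under Beta–binomial conjugacy the posterior parameters are (a+s, b+f).
So a = 27 − 4 = 23 and b = 9 − 2 = 7.

Beta(23, 7)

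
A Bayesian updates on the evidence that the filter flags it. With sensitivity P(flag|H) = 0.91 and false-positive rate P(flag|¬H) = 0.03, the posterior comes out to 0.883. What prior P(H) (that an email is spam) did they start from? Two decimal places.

P(H) = 0.20

In odds form, posterior odds = prior odds × likelihood ratio, so prior odds = posterior odds ÷ LR.
Posterior odds = 0.883/(1−0.883) = 7.5470. LR = 0.91/0.03 = 30.3333.
Prior odds = 7.5470/30.3333 = 0.2488, so P(H) = 0.2488/(1+0.2488) ≈ 0.20.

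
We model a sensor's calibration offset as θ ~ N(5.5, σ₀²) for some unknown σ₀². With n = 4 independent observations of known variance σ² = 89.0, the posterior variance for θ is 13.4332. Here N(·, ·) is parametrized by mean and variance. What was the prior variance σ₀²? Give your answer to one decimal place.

Posterior precision equals prior precision plus data precision: 1/σ_n² = 1/σ₀² + n/σ².
So 1/σ₀² = 1/13.4332 − 4/89.0 = 0.074442 − 0.044944 = 0.029498.
Hence σ₀² = 1/0.029498 ≈ 33.9.

σ₀² = 33.9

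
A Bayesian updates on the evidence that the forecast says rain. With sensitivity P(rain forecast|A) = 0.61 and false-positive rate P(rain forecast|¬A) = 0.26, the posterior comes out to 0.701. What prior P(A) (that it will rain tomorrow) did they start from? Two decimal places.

Bayes' rule in odds form gives O(A|E) = O(A)·[P(E|A)/P(E|¬A)], hence O(A) = O(A|E)/LR.
Posterior odds = 0.701/(1−0.701) = 2.3445. LR = 0.61/0.26 = 2.3462.
Prior odds = 2.3445/2.3462 = 0.9993, so P(A) = 0.9993/(1+0.9993) ≈ 0.50.

P(A) = 0.50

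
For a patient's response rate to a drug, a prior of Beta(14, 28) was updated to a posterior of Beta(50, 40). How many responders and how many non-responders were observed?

Under Beta–binomial conjugacy the posterior parameters are (a+s, b+f).
Match parameters: s=50−14=36, f=40−28=12.

36 responders and 12 non-responders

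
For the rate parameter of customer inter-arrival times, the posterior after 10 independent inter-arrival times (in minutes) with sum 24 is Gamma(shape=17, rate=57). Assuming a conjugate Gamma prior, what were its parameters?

Gamma–exponential conjugacy: posterior shape = α + n, posterior rate = β + Σtᵢ.
So α = 17 − 10 = 7 and β = 57 − 24 = 33.

Gamma(shape=7, rate=33)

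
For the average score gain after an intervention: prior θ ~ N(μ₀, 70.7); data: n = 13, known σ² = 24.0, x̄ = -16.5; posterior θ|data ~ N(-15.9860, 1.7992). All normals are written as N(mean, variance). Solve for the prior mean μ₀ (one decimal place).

μ₀ = 3.7

The posterior mean is a precision-weighted average: μ_n = (τ₀μ₀ + τ_data·x̄)/(τ₀+τ_data), with τ₀=1/σ₀² and τ_data=n/σ².
Here τ₀ = 1/70.7 = 0.014144 and τ_data = 13/24.0 = 0.541667, so τ_n = 0.555811.
Rearranging for μ₀: μ₀ = (μ_n·τ_n − τ_data·x̄)/τ₀ = (-15.9860·0.555811 − 0.541667·-16.5) / 0.014144 = 0.052311/0.014144 ≈ 3.7.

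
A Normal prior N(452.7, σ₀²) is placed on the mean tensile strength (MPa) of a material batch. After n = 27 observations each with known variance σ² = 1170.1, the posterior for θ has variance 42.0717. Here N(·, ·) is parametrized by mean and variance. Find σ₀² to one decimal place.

σ₀² = 1440.9

Posterior precision equals prior precision plus data precision: 1/σ_n² = 1/σ₀² + n/σ².
So 1/σ₀² = 1/42.0717 − 27/1170.1 = 0.023769 − 0.023075 = 0.000694.
Hence σ₀² = 1/0.000694 ≈ 1440.9.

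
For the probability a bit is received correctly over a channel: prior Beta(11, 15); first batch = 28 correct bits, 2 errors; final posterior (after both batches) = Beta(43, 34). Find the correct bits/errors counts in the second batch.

Because Beta–binomial updating is additive in the counts, the combined data contributed (α_post−α_prior, β_post−β_prior) successes and failures.
Total across both batches: 43−11=32 correct bits, 34−15=19 errors.
Subtract the first batch: 32−28=4 correct bits and 19−2=17 errors.

4 correct bits and 17 errors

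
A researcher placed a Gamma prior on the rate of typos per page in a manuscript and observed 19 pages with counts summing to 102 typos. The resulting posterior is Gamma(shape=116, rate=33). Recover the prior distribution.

A Gamma(α, β) prior (rate parametrization) on a Poisson rate with n observations summing to S gives posterior Gamma(α+S, β+n).
So α = 116 − 102 = 14 and β = 33 − 19 = 14.

Gamma(shape=14, rate=14)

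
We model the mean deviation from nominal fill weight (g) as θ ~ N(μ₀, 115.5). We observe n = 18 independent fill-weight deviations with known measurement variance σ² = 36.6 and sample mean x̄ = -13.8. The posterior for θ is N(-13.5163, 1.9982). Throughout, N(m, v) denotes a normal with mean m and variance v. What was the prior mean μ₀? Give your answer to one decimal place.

μ₀ = 2.6

The posterior mean is a precision-weighted average: μ_n = (τ₀μ₀ + τ_data·x̄)/(τ₀+τ_data), with τ₀=1/σ₀² and τ_data=n/σ².
Here τ₀ = 1/115.5 = 0.008658 and τ_data = 18/36.6 = 0.491803, so τ_n = 0.500461.
Rearranging for μ₀: μ₀ = (μ_n·τ_n − τ_data·x̄)/τ₀ = (-13.5163·0.500461 − 0.491803·-13.8) / 0.008658 = 0.022500/0.008658 ≈ 2.6.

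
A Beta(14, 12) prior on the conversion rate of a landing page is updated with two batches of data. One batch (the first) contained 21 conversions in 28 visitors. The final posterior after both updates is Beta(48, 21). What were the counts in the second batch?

13 conversions and 2 bounces

Because Beta–binomial updating is additive in the counts, the combined data contributed (α_post−α_prior, β_post−β_prior) successes and failures.
Total across both batches: 48−14=34 conversions, 21−12=9 bounces.
Subtract the first batch: 34−21=13 conversions and 9−7=2 bounces.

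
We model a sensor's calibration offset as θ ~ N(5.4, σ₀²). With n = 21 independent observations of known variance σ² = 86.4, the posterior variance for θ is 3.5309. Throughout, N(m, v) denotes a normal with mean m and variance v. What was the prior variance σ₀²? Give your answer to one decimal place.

Posterior precision equals prior precision plus data precision: 1/σ_n² = 1/σ₀² + n/σ².
So 1/σ₀² = 1/3.5309 − 21/86.4 = 0.283214 − 0.243056 = 0.040158.
Hence σ₀² = 1/0.040158 ≈ 24.9.

σ₀² = 24.9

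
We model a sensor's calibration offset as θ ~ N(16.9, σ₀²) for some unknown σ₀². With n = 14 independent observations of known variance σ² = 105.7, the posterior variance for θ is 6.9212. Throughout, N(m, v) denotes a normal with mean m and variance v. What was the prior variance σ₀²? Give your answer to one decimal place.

σ₀² = 83.1

Posterior precision equals prior precision plus data precision: 1/σ_n² = 1/σ₀² + n/σ².
So 1/σ₀² = 1/6.9212 − 14/105.7 = 0.144484 − 0.132450 = 0.012034.
Hence σ₀² = 1/0.012034 ≈ 83.1.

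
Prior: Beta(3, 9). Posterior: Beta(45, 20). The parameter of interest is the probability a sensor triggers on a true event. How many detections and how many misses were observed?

Under Beta–binomial conjugacy the posterior parameters are (a+s, b+f).
So s = 45 − 3 = 42 and f = 20 − 9 = 11.

42 detections and 11 misses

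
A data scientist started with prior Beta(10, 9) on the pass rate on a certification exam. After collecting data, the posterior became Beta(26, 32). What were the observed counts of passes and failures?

16 passes and 23 failures

Under Beta–binomial conjugacy the posterior parameters are (α+s, β+f).
So s = 26 − 10 = 16 and f = 32 − 9 = 23.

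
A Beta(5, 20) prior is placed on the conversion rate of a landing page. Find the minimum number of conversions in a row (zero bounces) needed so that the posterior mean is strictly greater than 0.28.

After k conversions and 0 bounces the posterior is Beta(5+k, 20), with mean (5+k)/(5+20+k).
Set (5+k)/(25+k) > 0.28 and solve: k > (0.28·25 − 5)/(1 − 0.28) = 2.778.
The smallest integer exceeding 2.778 is 3, and checking k=3: (8)/(28) = 0.2857 > 0.28.

k = 3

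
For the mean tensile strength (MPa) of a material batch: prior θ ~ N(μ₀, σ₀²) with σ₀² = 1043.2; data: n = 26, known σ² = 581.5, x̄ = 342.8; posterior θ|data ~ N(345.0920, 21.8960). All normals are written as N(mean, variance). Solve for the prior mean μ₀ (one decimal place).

μ₀ = 452.0

With known observation variance, the Normal–Normal posterior has precision τ_n = τ₀ + n/σ² and mean μ_n = (τ₀μ₀ + (n/σ²)x̄)/τ_n.
Here τ₀ = 1/1043.2 = 0.000959 and τ_data = 26/581.5 = 0.044712, so τ_n = 0.045671.
Rearranging for μ₀: μ₀ = (μ_n·τ_n − τ_data·x̄)/τ₀ = (345.0920·0.045671 − 0.044712·342.8) / 0.000959 = 0.433423/0.000959 ≈ 452.0.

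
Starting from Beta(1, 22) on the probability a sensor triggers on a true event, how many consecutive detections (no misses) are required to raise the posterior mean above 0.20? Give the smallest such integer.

After k detections and 0 misses the posterior is Beta(1+k, 22), with mean (1+k)/(1+22+k).
Set (1+k)/(23+k) > 0.20 and solve: k > (0.20·23 − 1)/(1 − 0.20) = 4.500.
The smallest integer exceeding 4.500 is 5, and checking k=5: (6)/(28) = 0.2143 > 0.20.

k = 5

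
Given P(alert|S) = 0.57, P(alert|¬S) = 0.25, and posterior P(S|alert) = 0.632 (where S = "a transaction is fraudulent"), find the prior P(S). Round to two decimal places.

Bayes' rule in odds form gives O(S|E) = O(S)·[P(E|S)/P(E|¬S)], hence O(S) = O(S|E)/LR.
Posterior odds = 0.632/(1−0.632) = 1.7174. LR = 0.57/0.25 = 2.2800.
Prior odds = 1.7174/2.2800 = 0.7532, so P(S) = 0.7532/(1+0.7532) ≈ 0.43.

P(S) = 0.43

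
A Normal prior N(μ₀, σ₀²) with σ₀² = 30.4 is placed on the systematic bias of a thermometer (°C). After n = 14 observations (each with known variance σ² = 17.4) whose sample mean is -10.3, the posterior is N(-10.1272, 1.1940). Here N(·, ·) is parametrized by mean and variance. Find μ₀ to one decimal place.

With known observation variance, the Normal–Normal posterior has precision τ_n = τ₀ + n/σ² and mean μ_n = (τ₀μ₀ + (n/σ²)x̄)/τ_n.
Here τ₀ = 1/30.4 = 0.032895 and τ_data = 14/17.4 = 0.804598, so τ_n = 0.837493.
Rearranging for μ₀: μ₀ = (μ_n·τ_n − τ_data·x̄)/τ₀ = (-10.1272·0.837493 − 0.804598·-10.3) / 0.032895 = -0.194100/0.032895 ≈ -5.9.

μ₀ = -5.9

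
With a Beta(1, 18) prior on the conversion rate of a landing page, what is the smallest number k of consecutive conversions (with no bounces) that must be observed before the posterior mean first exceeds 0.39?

After k conversions and 0 bounces the posterior is Beta(1+k, 18), with mean (1+k)/(1+18+k).
Set (1+k)/(19+k) > 0.39 and solve: k > (0.39·19 − 1)/(1 − 0.39) = 10.508.
The smallest integer exceeding 10.508 is 11.

k = 11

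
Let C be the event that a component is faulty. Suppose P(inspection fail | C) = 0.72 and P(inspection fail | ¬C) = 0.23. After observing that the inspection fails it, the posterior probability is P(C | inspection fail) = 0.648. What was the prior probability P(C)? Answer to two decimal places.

P(C) = 0.37

In odds form, posterior odds = prior odds × likelihood ratio, so prior odds = posterior odds ÷ LR.
Posterior odds = 0.648/(1−0.648) = 1.8409. LR = 0.72/0.23 = 3.1304.
Prior odds = 1.8409/3.1304 = 0.5881, so P(C) = 0.5881/(1+0.5881) ≈ 0.37.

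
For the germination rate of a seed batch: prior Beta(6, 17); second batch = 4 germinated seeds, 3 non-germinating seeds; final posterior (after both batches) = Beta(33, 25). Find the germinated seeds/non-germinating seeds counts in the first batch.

Sequential conjugate updates are equivalent to a single update on the pooled data, so total successes = posterior α − prior α and total failures = posterior β − prior β.
Total across both batches: 33−6=27 germinated seeds, 25−17=8 non-germinating seeds.
Subtract the second batch: 27−4=23 germinated seeds and 8−3=5 non-germinating seeds.

23 germinated seeds and 5 non-germinating seeds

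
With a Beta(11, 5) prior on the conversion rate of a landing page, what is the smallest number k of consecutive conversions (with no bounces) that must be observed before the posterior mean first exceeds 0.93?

After k conversions and 0 bounces the posterior is Beta(11+k, 5), with mean (11+k)/(11+5+k).
Set (11+k)/(16+k) > 0.93 and solve: k > (0.93·16 − 11)/(1 − 0.93) = 55.429.
The smallest integer exceeding 55.429 is 56, and checking k=56: (67)/(72) = 0.9306 > 0.93.

k = 56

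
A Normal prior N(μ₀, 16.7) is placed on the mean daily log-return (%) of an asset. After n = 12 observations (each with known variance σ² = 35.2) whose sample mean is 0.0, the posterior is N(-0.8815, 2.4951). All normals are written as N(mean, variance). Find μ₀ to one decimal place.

With known observation variance, the Normal–Normal posterior has precision τ_n = τ₀ + n/σ² and mean μ_n = (τ₀μ₀ + (n/σ²)x̄)/τ_n.
Here τ₀ = 1/16.7 = 0.059880 and τ_data = 12/35.2 = 0.340909, so τ_n = 0.400789.
Rearranging for μ₀: μ₀ = (μ_n·τ_n − τ_data·x̄)/τ₀ = (-0.8815·0.400789 − 0.340909·0.0) / 0.059880 = -0.353296/0.059880 ≈ -5.9.

μ₀ = -5.9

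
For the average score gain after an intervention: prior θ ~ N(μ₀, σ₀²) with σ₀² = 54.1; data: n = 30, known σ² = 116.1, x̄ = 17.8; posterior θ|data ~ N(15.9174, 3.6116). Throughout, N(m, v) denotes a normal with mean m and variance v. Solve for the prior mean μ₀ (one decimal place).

The posterior mean is a precision-weighted average: μ_n = (τ₀μ₀ + τ_data·x̄)/(τ₀+τ_data), with τ₀=1/σ₀² and τ_data=n/σ².
Here τ₀ = 1/54.1 = 0.018484 and τ_data = 30/116.1 = 0.258398, so τ_n = 0.276882.
Rearranging for μ₀: μ₀ = (μ_n·τ_n − τ_data·x̄)/τ₀ = (15.9174·0.276882 − 0.258398·17.8) / 0.018484 = -0.192243/0.018484 ≈ -10.4.

μ₀ = -10.4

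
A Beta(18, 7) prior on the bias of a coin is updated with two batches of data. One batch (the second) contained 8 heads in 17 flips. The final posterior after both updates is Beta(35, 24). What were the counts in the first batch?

9 heads and 8 tails

Sequential conjugate updates are equivalent to a single update on the pooled data, so total successes = posterior α − prior α and total failures = posterior β − prior β.
Total across both batches: 35−18=17 heads, 24−7=17 tails.
Subtract the second batch: 17−8=9 heads and 17−9=8 tails.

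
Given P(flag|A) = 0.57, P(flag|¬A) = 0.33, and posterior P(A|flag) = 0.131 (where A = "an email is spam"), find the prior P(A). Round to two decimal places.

P(A) = 0.08

Bayes' rule in odds form gives O(A|E) = O(A)·[P(E|A)/P(E|¬A)], hence O(A) = O(A|E)/LR.
Posterior odds = 0.131/(1−0.131) = 0.1507. LR = 0.57/0.33 = 1.7273.
Prior odds = 0.1507/1.7273 = 0.0872, so P(A) = 0.0872/(1+0.0872) ≈ 0.08.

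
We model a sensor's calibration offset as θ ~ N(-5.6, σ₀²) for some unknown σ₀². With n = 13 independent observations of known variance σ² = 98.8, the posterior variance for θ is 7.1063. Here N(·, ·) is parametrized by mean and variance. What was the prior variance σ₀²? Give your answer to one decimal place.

σ₀² = 109.4

For the Normal–Normal model with known σ², precisions add: τ_n = τ₀ + n/σ².
So 1/σ₀² = 1/7.1063 − 13/98.8 = 0.140720 − 0.131579 = 0.009141.
Hence σ₀² = 1/0.009141 ≈ 109.4.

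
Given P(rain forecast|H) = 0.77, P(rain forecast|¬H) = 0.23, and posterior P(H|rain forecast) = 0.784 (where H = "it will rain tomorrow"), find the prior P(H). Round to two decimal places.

In odds form, posterior odds = prior odds × likelihood ratio, so prior odds = posterior odds ÷ LR.
Posterior odds = 0.784/(1−0.784) = 3.6296. LR = 0.77/0.23 = 3.3478.
Prior odds = 3.6296/3.3478 = 1.0842, so P(H) = 1.0842/(1+1.0842) ≈ 0.52.

P(H) = 0.52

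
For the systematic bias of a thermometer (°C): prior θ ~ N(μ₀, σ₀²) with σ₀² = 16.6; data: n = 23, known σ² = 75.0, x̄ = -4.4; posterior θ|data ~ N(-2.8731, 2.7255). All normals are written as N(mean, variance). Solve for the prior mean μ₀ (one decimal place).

The posterior mean is a precision-weighted average: μ_n = (τ₀μ₀ + τ_data·x̄)/(τ₀+τ_data), with τ₀=1/σ₀² and τ_data=n/σ².
Here τ₀ = 1/16.6 = 0.060241 and τ_data = 23/75.0 = 0.306667, so τ_n = 0.366908.
Rearranging for μ₀: μ₀ = (μ_n·τ_n − τ_data·x̄)/τ₀ = (-2.8731·0.366908 − 0.306667·-4.4) / 0.060241 = 0.295171/0.060241 ≈ 4.9.

μ₀ = 4.9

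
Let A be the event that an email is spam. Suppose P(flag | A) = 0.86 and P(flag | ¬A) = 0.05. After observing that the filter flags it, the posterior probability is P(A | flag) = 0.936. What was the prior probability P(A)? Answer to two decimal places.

P(A) = 0.46

Bayes' rule in odds form gives O(A|E) = O(A)·[P(E|A)/P(E|¬A)], hence O(A) = O(A|E)/LR.
Posterior odds = 0.936/(1−0.936) = 14.6250. LR = 0.86/0.05 = 17.2000.
Prior odds = 14.6250/17.2000 = 0.8503, so P(A) = 0.8503/(1+0.8503) ≈ 0.46.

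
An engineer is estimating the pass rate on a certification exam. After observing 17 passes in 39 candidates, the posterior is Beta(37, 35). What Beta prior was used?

Beta(20, 13)

A Beta(α, β) prior with s successes and f failures in binomial data gives a Beta(α+s, β+f) posterior.
So α = 37 − 17 = 20 and β = 35 − 22 = 13.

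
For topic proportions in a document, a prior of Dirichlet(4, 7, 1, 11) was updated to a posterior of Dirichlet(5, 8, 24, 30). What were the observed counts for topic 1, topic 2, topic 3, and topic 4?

counts (1, 1, 23, 19)

For a Dirichlet(α) prior with multinomial counts c, the posterior is Dirichlet(α + c) componentwise.
Counts are posterior − prior componentwise: 5−4=1, 8−7=1, 24−1=23, 30−11=19.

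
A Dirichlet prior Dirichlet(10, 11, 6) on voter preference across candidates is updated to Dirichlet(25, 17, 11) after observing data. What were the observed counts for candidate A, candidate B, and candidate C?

For a Dirichlet(α) prior with multinomial counts c, the posterior is Dirichlet(α + c) componentwise.
Counts are posterior − prior componentwise: 25−10=15, 17−11=6, 11−6=5.

counts (15, 6, 5)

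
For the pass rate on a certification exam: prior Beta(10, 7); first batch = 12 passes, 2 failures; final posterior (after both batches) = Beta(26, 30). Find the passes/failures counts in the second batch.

Sequential conjugate updates are equivalent to a single update on the pooled data, so total successes = posterior α − prior α and total failures = posterior β − prior β.
Total across both batches: 26−10=16 passes, 30−7=23 failures.
Subtract the first batch: 16−12=4 passes and 23−2=21 failures.

4 passes and 21 failures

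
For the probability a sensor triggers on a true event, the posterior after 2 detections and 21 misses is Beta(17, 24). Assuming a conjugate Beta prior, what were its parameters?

Under Beta–binomial conjugacy the posterior parameters are (α+s, β+f).
So α = 17 − 2 = 15 and β = 24 − 21 = 3.

Beta(15, 3)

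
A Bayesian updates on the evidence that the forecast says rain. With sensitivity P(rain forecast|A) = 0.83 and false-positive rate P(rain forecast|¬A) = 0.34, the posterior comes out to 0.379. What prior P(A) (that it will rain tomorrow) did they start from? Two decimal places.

P(A) = 0.20

Bayes' rule in odds form gives O(A|E) = O(A)·[P(E|A)/P(E|¬A)], hence O(A) = O(A|E)/LR.
Posterior odds = 0.379/(1−0.379) = 0.6103. LR = 0.83/0.34 = 2.4412.
Prior odds = 0.6103/2.4412 = 0.2500, so P(A) = 0.2500/(1+0.2500) ≈ 0.20.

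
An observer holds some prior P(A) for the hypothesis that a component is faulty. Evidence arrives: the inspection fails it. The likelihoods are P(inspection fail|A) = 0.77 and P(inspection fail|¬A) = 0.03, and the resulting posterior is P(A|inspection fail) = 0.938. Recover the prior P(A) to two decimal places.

Bayes' rule in odds form gives O(A|E) = O(A)·[P(E|A)/P(E|¬A)], hence O(A) = O(A|E)/LR.
Posterior odds = 0.938/(1−0.938) = 15.1290. LR = 0.77/0.03 = 25.6667.
Prior odds = 15.1290/25.6667 = 0.5894, so P(A) = 0.5894/(1+0.5894) ≈ 0.37.

P(A) = 0.37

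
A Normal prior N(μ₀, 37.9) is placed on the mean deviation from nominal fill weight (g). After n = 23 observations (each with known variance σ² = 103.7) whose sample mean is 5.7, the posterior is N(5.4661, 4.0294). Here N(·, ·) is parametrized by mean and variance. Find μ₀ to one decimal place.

μ₀ = 3.5

With known observation variance, the Normal–Normal posterior has precision τ_n = τ₀ + n/σ² and mean μ_n = (τ₀μ₀ + (n/σ²)x̄)/τ_n.
Here τ₀ = 1/37.9 = 0.026385 and τ_data = 23/103.7 = 0.221794, so τ_n = 0.248179.
Rearranging for μ₀: μ₀ = (μ_n·τ_n − τ_data·x̄)/τ₀ = (5.4661·0.248179 − 0.221794·5.7) / 0.026385 = 0.092345/0.026385 ≈ 3.5.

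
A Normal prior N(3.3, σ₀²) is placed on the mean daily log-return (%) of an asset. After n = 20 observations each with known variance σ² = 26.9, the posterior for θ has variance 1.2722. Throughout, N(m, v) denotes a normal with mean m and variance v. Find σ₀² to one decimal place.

Posterior precision equals prior precision plus data precision: 1/σ_n² = 1/σ₀² + n/σ².
So 1/σ₀² = 1/1.2722 − 20/26.9 = 0.786040 − 0.743494 = 0.042546.
Hence σ₀² = 1/0.042546 ≈ 23.5.

σ₀² = 23.5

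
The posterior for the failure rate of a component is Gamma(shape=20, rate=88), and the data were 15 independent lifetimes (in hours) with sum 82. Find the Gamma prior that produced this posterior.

Gamma–exponential conjugacy: posterior shape = α + n, posterior rate = β + Σtᵢ.
So α = 20 − 15 = 5 and β = 88 − 82 = 6.

Gamma(shape=5, rate=6)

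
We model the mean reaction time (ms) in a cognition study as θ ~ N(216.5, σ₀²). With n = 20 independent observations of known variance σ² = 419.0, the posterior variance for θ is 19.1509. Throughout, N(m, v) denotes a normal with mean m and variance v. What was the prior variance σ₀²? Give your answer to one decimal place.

For the Normal–Normal model with known σ², precisions add: τ_n = τ₀ + n/σ².
So 1/σ₀² = 1/19.1509 − 20/419.0 = 0.052217 − 0.047733 = 0.004484.
Hence σ₀² = 1/0.004484 ≈ 223.0.

σ₀² = 223.0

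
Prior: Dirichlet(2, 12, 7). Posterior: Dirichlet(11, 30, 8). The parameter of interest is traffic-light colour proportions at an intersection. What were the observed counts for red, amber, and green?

counts (9, 18, 1)

For a Dirichlet(α) prior with multinomial counts c, the posterior is Dirichlet(α + c) componentwise.
Counts are posterior − prior componentwise: 11−2=9, 30−12=18, 8−7=1.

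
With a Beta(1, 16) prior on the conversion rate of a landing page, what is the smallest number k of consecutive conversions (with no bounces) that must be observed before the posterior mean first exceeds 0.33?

After k conversions and 0 bounces the posterior is Beta(1+k, 16), with mean (1+k)/(1+16+k).
Set (1+k)/(17+k) > 0.33 and solve: k > (0.33·17 − 1)/(1 − 0.33) = 6.881.
The smallest integer exceeding 6.881 is 7.

k = 7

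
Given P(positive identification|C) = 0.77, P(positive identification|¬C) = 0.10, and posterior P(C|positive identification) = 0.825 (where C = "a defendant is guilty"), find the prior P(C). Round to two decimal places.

P(C) = 0.38

In odds form, posterior odds = prior odds × likelihood ratio, so prior odds = posterior odds ÷ LR.
Posterior odds = 0.825/(1−0.825) = 4.7143. LR = 0.77/0.10 = 7.7000.
Prior odds = 4.7143/7.7000 = 0.6122, so P(C) = 0.6122/(1+0.6122) ≈ 0.38.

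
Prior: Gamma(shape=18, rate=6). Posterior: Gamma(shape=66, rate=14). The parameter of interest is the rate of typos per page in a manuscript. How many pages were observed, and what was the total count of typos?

n = 8 pages with total 48 typos

Gamma–Poisson conjugacy: posterior shape = α + Σxᵢ, posterior rate = β + n.
Matching: Σxᵢ = 66 − 18 = 48 and n = 14 − 6 = 8.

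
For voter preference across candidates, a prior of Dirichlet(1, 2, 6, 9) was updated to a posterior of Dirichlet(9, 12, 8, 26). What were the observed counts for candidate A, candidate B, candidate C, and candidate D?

For a Dirichlet(α) prior with multinomial counts c, the posterior is Dirichlet(α + c) componentwise.
Counts are posterior − prior componentwise: 9−1=8, 12−2=10, 8−6=2, 26−9=17.

counts (8, 10, 2, 17)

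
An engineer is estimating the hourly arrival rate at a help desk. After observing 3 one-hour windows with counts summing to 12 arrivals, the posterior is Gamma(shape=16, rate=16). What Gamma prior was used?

A Gamma(α, β) prior (rate parametrization) on a Poisson rate with n observations summing to S gives posterior Gamma(α+S, β+n).
So α = 16 − 12 = 4 and β = 16 − 3 = 13.

Gamma(shape=4, rate=13)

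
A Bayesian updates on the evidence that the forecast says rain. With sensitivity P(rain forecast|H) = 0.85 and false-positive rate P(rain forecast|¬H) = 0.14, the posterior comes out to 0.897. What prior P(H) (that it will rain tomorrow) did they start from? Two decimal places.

P(H) = 0.59

In odds form, posterior odds = prior odds × likelihood ratio, so prior odds = posterior odds ÷ LR.
Posterior odds = 0.897/(1−0.897) = 8.7087. LR = 0.85/0.14 = 6.0714.
Prior odds = 8.7087/6.0714 = 1.4344, so P(H) = 1.4344/(1+1.4344) ≈ 0.59.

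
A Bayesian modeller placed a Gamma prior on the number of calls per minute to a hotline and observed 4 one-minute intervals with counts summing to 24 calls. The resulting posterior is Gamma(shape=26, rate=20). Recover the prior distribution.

Gamma–Poisson conjugacy: posterior shape = α + Σxᵢ, posterior rate = β + n.
So α = 26 − 24 = 2 and β = 20 − 4 = 16.

Gamma(shape=2, rate=16)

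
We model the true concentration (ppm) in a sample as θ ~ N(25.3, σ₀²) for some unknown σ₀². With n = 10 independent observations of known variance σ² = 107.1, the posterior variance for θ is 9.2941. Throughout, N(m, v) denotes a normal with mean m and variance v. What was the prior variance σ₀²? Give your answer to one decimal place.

Posterior precision equals prior precision plus data precision: 1/σ_n² = 1/σ₀² + n/σ².
So 1/σ₀² = 1/9.2941 − 10/107.1 = 0.107595 − 0.093371 = 0.014224.
Hence σ₀² = 1/0.014224 ≈ 70.3.

σ₀² = 70.3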